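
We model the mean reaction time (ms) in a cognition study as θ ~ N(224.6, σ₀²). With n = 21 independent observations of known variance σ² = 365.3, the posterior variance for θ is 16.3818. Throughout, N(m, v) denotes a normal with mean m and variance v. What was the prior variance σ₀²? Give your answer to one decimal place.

σ₀² = 281.2

For the Normal–Normal model with known σ², precisions add: τ_n = τ₀ + n/σ².
So 1/σ₀² = 1/16.3818 − 21/365.3 = 0.061043 − 0.057487 = 0.003556.
Hence σ₀² = 1/0.003556 ≈ 281.2.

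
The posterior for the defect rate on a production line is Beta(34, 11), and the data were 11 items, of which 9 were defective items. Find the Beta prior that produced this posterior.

Beta(25, 9)

Beta is conjugate to the binomial likelihood: posterior = Beta(a+s, b+f).
So a = 34 − 9 = 25 and b = 11 − 2 = 9.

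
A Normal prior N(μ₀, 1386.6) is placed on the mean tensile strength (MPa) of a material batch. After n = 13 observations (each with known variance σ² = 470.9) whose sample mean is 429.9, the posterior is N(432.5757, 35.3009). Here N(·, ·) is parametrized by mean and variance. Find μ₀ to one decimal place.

With known observation variance, the Normal–Normal posterior has precision τ_n = τ₀ + n/σ² and mean μ_n = (τ₀μ₀ + (n/σ²)x̄)/τ_n.
Here τ₀ = 1/1386.6 = 0.000721 and τ_data = 13/470.9 = 0.027607, so τ_n = 0.028328.
Rearranging for μ₀: μ₀ = (μ_n·τ_n − τ_data·x̄)/τ₀ = (432.5757·0.028328 − 0.027607·429.9) / 0.000721 = 0.385755/0.000721 ≈ 535.0.

μ₀ = 535.0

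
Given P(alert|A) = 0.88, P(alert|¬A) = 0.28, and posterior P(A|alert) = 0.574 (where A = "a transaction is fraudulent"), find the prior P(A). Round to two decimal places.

P(A) = 0.30

In odds form, posterior odds = prior odds × likelihood ratio, so prior odds = posterior odds ÷ LR.
Posterior odds = 0.574/(1−0.574) = 1.3474. LR = 0.88/0.28 = 3.1429.
Prior odds = 1.3474/3.1429 = 0.4287, so P(A) = 0.4287/(1+0.4287) ≈ 0.30.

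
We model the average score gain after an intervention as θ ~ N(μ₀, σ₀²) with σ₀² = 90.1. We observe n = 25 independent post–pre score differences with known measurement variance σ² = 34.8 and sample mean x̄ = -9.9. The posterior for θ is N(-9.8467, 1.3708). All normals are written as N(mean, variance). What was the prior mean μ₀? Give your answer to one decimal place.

With known observation variance, the Normal–Normal posterior has precision τ_n = τ₀ + n/σ² and mean μ_n = (τ₀μ₀ + (n/σ²)x̄)/τ_n.
Here τ₀ = 1/90.1 = 0.011099 and τ_data = 25/34.8 = 0.718391, so τ_n = 0.729490.
Rearranging for μ₀: μ₀ = (μ_n·τ_n − τ_data·x̄)/τ₀ = (-9.8467·0.729490 − 0.718391·-9.9) / 0.011099 = -0.070998/0.011099 ≈ -6.4.

μ₀ = -6.4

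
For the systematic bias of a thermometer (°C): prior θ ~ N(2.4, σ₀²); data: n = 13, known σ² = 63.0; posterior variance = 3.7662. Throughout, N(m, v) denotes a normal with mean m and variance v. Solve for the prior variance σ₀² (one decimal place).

σ₀² = 16.9

For the Normal–Normal model with known σ², precisions add: τ_n = τ₀ + n/σ².
So 1/σ₀² = 1/3.7662 − 13/63.0 = 0.265520 − 0.206349 = 0.059171.
Hence σ₀² = 1/0.059171 ≈ 16.9.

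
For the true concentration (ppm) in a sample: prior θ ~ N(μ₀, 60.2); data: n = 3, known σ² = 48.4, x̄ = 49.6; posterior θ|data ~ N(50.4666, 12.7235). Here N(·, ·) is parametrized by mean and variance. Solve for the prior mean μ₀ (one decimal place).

μ₀ = 53.7

The posterior mean is a precision-weighted average: μ_n = (τ₀μ₀ + τ_data·x̄)/(τ₀+τ_data), with τ₀=1/σ₀² and τ_data=n/σ².
Here τ₀ = 1/60.2 = 0.016611 and τ_data = 3/48.4 = 0.061983, so τ_n = 0.078594.
Rearranging for μ₀: μ₀ = (μ_n·τ_n − τ_data·x̄)/τ₀ = (50.4666·0.078594 − 0.061983·49.6) / 0.016611 = 0.892015/0.016611 ≈ 53.7.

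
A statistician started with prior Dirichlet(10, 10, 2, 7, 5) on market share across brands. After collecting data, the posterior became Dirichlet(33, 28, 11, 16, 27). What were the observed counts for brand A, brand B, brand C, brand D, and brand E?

For a Dirichlet(α) prior with multinomial counts c, the posterior is Dirichlet(α + c) componentwise.
Counts are posterior − prior componentwise: 33−10=23, 28−10=18, 11−2=9, 16−7=9, 27−5=22.

counts (23, 18, 9, 9, 22)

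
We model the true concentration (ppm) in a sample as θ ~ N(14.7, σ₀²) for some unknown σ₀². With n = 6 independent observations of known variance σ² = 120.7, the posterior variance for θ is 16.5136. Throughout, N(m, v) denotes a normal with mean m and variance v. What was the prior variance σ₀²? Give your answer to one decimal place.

Posterior precision equals prior precision plus data precision: 1/σ_n² = 1/σ₀² + n/σ².
So 1/σ₀² = 1/16.5136 − 6/120.7 = 0.060556 − 0.049710 = 0.010846.
Hence σ₀² = 1/0.010846 ≈ 92.2.

σ₀² = 92.2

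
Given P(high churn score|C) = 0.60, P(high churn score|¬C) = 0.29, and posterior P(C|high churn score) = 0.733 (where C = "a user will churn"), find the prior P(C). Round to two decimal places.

Bayes' rule in odds form gives O(C|E) = O(C)·[P(E|C)/P(E|¬C)], hence O(C) = O(C|E)/LR.
Posterior odds = 0.733/(1−0.733) = 2.7453. LR = 0.60/0.29 = 2.0690.
Prior odds = 2.7453/2.0690 = 1.3269, so P(C) = 1.3269/(1+1.3269) ≈ 0.57.

P(C) = 0.57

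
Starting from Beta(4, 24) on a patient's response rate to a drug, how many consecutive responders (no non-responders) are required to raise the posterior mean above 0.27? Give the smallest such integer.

After k responders and 0 non-responders the posterior is Beta(4+k, 24), with mean (4+k)/(4+24+k).
Set (4+k)/(28+k) > 0.27 and solve: k > (0.27·28 − 4)/(1 − 0.27) = 4.877.
The smallest integer exceeding 4.877 is 5, and checking k=5: (9)/(33) = 0.2727 > 0.27.

k = 5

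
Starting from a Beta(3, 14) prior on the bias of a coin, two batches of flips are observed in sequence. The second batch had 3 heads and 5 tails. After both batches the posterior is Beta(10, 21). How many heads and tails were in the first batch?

4 heads and 2 tails

Sequential conjugate updates are equivalent to a single update on the pooled data, so total successes = posterior α − prior α and total failures = posterior β − prior β.
Total across both batches: 10−3=7 heads, 21−14=7 tails.
Subtract the second batch: 7−3=4 heads and 7−5=2 tails.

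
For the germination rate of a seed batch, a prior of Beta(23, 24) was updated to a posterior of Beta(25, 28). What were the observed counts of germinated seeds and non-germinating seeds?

2 germinated seeds and 4 non-germinating seeds

Beta is conjugate to the binomial likelihood: posterior = Beta(α+s, β+f).
So s = 25 − 23 = 2 and f = 28 − 24 = 4.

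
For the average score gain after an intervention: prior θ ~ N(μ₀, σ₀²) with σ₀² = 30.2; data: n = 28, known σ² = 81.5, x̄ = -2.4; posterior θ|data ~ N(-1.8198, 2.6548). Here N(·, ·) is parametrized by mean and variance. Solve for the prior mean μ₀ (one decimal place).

With known observation variance, the Normal–Normal posterior has precision τ_n = τ₀ + n/σ² and mean μ_n = (τ₀μ₀ + (n/σ²)x̄)/τ_n.
Here τ₀ = 1/30.2 = 0.033113 and τ_data = 28/81.5 = 0.343558, so τ_n = 0.376671.
Rearranging for μ₀: μ₀ = (μ_n·τ_n − τ_data·x̄)/τ₀ = (-1.8198·0.376671 − 0.343558·-2.4) / 0.033113 = 0.139073/0.033113 ≈ 4.2.

μ₀ = 4.2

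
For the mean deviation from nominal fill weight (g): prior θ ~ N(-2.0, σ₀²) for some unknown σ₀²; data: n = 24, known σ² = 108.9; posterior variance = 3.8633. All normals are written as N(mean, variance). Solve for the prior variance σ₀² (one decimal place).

Posterior precision equals prior precision plus data precision: 1/σ_n² = 1/σ₀² + n/σ².
So 1/σ₀² = 1/3.8633 − 24/108.9 = 0.258846 − 0.220386 = 0.038460.
Hence σ₀² = 1/0.038460 ≈ 26.0.

σ₀² = 26.0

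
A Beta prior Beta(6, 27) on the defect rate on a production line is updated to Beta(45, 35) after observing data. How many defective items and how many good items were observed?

Under Beta–binomial conjugacy the posterior parameters are (a+s, b+f).
So s = 45 − 6 = 39 and f = 35 − 27 = 8.

39 defective items and 8 good items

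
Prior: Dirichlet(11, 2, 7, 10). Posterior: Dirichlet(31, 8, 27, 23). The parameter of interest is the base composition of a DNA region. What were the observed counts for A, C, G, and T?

For a Dirichlet(α) prior with multinomial counts c, the posterior is Dirichlet(α + c) componentwise.
Counts are posterior − prior componentwise: 31−11=20, 8−2=6, 27−7=20, 23−10=13.

counts (20, 6, 20, 13)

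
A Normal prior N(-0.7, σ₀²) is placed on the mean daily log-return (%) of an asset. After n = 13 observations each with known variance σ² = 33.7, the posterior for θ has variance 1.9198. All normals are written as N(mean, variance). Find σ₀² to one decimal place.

σ₀² = 7.4

For the Normal–Normal model with known σ², precisions add: τ_n = τ₀ + n/σ².
So 1/σ₀² = 1/1.9198 − 13/33.7 = 0.520888 − 0.385757 = 0.135131.
Hence σ₀² = 1/0.135131 ≈ 7.4.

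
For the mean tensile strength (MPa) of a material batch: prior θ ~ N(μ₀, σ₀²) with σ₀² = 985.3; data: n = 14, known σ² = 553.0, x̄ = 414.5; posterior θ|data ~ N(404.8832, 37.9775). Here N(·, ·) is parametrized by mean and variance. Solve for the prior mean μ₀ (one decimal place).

μ₀ = 165.0

With known observation variance, the Normal–Normal posterior has precision τ_n = τ₀ + n/σ² and mean μ_n = (τ₀μ₀ + (n/σ²)x̄)/τ_n.
Here τ₀ = 1/985.3 = 0.001015 and τ_data = 14/553.0 = 0.025316, so τ_n = 0.026331.
Rearranging for μ₀: μ₀ = (μ_n·τ_n − τ_data·x̄)/τ₀ = (404.8832·0.026331 − 0.025316·414.5) / 0.001015 = 0.167498/0.001015 ≈ 165.0.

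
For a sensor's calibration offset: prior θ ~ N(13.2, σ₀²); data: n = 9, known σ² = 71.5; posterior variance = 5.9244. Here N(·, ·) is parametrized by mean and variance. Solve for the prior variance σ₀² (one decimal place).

For the Normal–Normal model with known σ², precisions add: τ_n = τ₀ + n/σ².
So 1/σ₀² = 1/5.9244 − 9/71.5 = 0.168793 − 0.125874 = 0.042919.
Hence σ₀² = 1/0.042919 ≈ 23.3.

σ₀² = 23.3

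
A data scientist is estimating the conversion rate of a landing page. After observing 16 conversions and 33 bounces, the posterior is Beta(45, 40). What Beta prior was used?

Beta is conjugate to the binomial likelihood: posterior = Beta(a+s, b+f).
Subtract the data counts: 45−16=29, 40−33=7.

Beta(29, 7)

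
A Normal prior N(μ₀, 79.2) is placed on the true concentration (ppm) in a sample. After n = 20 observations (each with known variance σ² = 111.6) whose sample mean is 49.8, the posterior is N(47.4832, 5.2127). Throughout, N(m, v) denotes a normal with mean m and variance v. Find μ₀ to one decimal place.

The posterior mean is a precision-weighted average: μ_n = (τ₀μ₀ + τ_data·x̄)/(τ₀+τ_data), with τ₀=1/σ₀² and τ_data=n/σ².
Here τ₀ = 1/79.2 = 0.012626 and τ_data = 20/111.6 = 0.179211, so τ_n = 0.191837.
Rearranging for μ₀: μ₀ = (μ_n·τ_n − τ_data·x̄)/τ₀ = (47.4832·0.191837 − 0.179211·49.8) / 0.012626 = 0.184327/0.012626 ≈ 14.6.

μ₀ = 14.6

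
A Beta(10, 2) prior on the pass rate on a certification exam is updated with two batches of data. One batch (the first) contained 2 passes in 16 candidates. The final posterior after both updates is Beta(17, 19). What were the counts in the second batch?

Because Beta–binomial updating is additive in the counts, the combined data contributed (α_post−α_prior, β_post−β_prior) successes and failures.
Total across both batches: 17−10=7 passes, 19−2=17 failures.
Subtract the first batch: 7−2=5 passes and 17−14=3 failures.

5 passes and 3 failures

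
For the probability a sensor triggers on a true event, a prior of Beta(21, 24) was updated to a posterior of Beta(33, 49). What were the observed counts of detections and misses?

12 detections and 25 misses

A Beta(α, β) prior with s successes and f failures in binomial data gives a Beta(α+s, β+f) posterior.
So s = 33 − 21 = 12 and f = 49 − 24 = 25.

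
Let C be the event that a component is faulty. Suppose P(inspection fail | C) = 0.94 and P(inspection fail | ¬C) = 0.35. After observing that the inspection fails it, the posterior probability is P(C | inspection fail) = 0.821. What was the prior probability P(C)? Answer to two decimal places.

Bayes' rule in odds form gives O(C|E) = O(C)·[P(E|C)/P(E|¬C)], hence O(C) = O(C|E)/LR.
Posterior odds = 0.821/(1−0.821) = 4.5866. LR = 0.94/0.35 = 2.6857.
Prior odds = 4.5866/2.6857 = 1.7078, so P(C) = 1.7078/(1+1.7078) ≈ 0.63.

P(C) = 0.63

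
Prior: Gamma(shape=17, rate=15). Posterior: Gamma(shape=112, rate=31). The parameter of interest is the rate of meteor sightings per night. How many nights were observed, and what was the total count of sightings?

n = 16 nights with total 95 sightings

Gamma–Poisson conjugacy: posterior shape = α + Σxᵢ, posterior rate = β + n.
Matching: Σxᵢ = 112 − 17 = 95 and n = 31 − 15 = 16.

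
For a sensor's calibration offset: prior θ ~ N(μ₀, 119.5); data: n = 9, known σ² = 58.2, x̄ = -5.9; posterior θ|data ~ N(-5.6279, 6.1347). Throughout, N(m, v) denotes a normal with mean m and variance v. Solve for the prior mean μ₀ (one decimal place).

μ₀ = -0.6

With known observation variance, the Normal–Normal posterior has precision τ_n = τ₀ + n/σ² and mean μ_n = (τ₀μ₀ + (n/σ²)x̄)/τ_n.
Here τ₀ = 1/119.5 = 0.008368 and τ_data = 9/58.2 = 0.154639, so τ_n = 0.163007.
Rearranging for μ₀: μ₀ = (μ_n·τ_n − τ_data·x̄)/τ₀ = (-5.6279·0.163007 − 0.154639·-5.9) / 0.008368 = -0.005017/0.008368 ≈ -0.6.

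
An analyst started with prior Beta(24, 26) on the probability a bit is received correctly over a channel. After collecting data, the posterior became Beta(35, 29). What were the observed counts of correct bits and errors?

11 correct bits and 3 errors

A Beta(a, b) prior with s successes and f failures in binomial data gives a Beta(a+s, b+f) posterior.
Match parameters: s=35−24=11, f=29−26=3.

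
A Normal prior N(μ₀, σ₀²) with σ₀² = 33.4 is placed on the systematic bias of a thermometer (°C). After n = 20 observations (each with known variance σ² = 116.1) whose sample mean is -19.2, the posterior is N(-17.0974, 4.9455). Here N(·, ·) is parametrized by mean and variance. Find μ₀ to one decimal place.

μ₀ = -5.0

With known observation variance, the Normal–Normal posterior has precision τ_n = τ₀ + n/σ² and mean μ_n = (τ₀μ₀ + (n/σ²)x̄)/τ_n.
Here τ₀ = 1/33.4 = 0.029940 and τ_data = 20/116.1 = 0.172265, so τ_n = 0.202205.
Rearranging for μ₀: μ₀ = (μ_n·τ_n − τ_data·x̄)/τ₀ = (-17.0974·0.202205 − 0.172265·-19.2) / 0.029940 = -0.149692/0.029940 ≈ -5.0.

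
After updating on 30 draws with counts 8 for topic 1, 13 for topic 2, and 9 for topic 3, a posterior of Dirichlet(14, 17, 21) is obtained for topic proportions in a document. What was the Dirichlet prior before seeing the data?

Dirichlet(6, 4, 12)

For a Dirichlet(α) prior with multinomial counts c, the posterior is Dirichlet(α + c) componentwise.
Subtract each count from the matching posterior parameter: 14−8=6, 17−13=4, 21−9=12.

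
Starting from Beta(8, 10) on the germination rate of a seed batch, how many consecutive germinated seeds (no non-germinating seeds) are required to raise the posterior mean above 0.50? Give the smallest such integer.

After k germinated seeds and 0 non-germinating seeds the posterior is Beta(8+k, 10), with mean (8+k)/(8+10+k).
Set (8+k)/(18+k) > 0.50 and solve: k > (0.50·18 − 8)/(1 − 0.50) = 2.000.
The smallest integer exceeding 2.000 is 3, and checking k=3: (11)/(21) = 0.5238 > 0.50.

k = 3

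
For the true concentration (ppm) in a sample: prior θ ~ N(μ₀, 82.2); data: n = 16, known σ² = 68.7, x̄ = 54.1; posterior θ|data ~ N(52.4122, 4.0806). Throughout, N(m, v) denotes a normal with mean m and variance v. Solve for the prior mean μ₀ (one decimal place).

μ₀ = 20.1

With known observation variance, the Normal–Normal posterior has precision τ_n = τ₀ + n/σ² and mean μ_n = (τ₀μ₀ + (n/σ²)x̄)/τ_n.
Here τ₀ = 1/82.2 = 0.012165 and τ_data = 16/68.7 = 0.232897, so τ_n = 0.245062.
Rearranging for μ₀: μ₀ = (μ_n·τ_n − τ_data·x̄)/τ₀ = (52.4122·0.245062 − 0.232897·54.1) / 0.012165 = 0.244511/0.012165 ≈ 20.1.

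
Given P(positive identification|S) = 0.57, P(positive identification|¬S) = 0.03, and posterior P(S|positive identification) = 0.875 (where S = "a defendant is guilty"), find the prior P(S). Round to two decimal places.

In odds form, posterior odds = prior odds × likelihood ratio, so prior odds = posterior odds ÷ LR.
Posterior odds = 0.875/(1−0.875) = 7.0000. LR = 0.57/0.03 = 19.0000.
Prior odds = 7.0000/19.0000 = 0.3684, so P(S) = 0.3684/(1+0.3684) ≈ 0.27.

P(S) = 0.27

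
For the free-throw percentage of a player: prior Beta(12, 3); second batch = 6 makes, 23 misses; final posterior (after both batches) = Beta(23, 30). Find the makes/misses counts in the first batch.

Because Beta–binomial updating is additive in the counts, the combined data contributed (α_post−α_prior, β_post−β_prior) successes and failures.
Total across both batches: 23−12=11 makes, 30−3=27 misses.
Subtract the second batch: 11−6=5 makes and 27−23=4 misses.

5 makes and 4 misses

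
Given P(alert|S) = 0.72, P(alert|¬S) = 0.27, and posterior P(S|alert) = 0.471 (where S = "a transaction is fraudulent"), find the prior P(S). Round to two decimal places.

In odds form, posterior odds = prior odds × likelihood ratio, so prior odds = posterior odds ÷ LR.
Posterior odds = 0.471/(1−0.471) = 0.8904. LR = 0.72/0.27 = 2.6667.
Prior odds = 0.8904/2.6667 = 0.3339, so P(S) = 0.3339/(1+0.3339) ≈ 0.25.

P(S) = 0.25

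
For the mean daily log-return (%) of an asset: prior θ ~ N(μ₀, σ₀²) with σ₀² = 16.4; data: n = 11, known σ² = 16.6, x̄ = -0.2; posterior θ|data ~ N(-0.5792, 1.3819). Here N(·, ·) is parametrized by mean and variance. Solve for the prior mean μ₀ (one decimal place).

With known observation variance, the Normal–Normal posterior has precision τ_n = τ₀ + n/σ² and mean μ_n = (τ₀μ₀ + (n/σ²)x̄)/τ_n.
Here τ₀ = 1/16.4 = 0.060976 and τ_data = 11/16.6 = 0.662651, so τ_n = 0.723627.
Rearranging for μ₀: μ₀ = (μ_n·τ_n − τ_data·x̄)/τ₀ = (-0.5792·0.723627 − 0.662651·-0.2) / 0.060976 = -0.286595/0.060976 ≈ -4.7.

μ₀ = -4.7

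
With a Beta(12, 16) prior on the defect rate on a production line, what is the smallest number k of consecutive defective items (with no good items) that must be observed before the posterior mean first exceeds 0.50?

After k defective items and 0 good items the posterior is Beta(12+k, 16), with mean (12+k)/(12+16+k).
Set (12+k)/(28+k) > 0.50 and solve: k > (0.50·28 − 12)/(1 − 0.50) = 4.000.
The smallest integer exceeding 4.000 is 5, and checking k=5: (17)/(33) = 0.5152 > 0.50.

k = 5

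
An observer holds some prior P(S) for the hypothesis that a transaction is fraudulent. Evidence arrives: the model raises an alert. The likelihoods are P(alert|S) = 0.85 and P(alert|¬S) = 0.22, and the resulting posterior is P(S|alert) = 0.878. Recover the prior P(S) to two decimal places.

P(S) = 0.65

In odds form, posterior odds = prior odds × likelihood ratio, so prior odds = posterior odds ÷ LR.
Posterior odds = 0.878/(1−0.878) = 7.1967. LR = 0.85/0.22 = 3.8636.
Prior odds = 7.1967/3.8636 = 1.8627, so P(S) = 1.8627/(1+1.8627) ≈ 0.65.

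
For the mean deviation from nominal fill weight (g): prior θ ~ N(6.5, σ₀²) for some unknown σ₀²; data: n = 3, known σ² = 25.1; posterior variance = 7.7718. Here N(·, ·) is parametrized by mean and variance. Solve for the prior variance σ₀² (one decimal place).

σ₀² = 109.3

For the Normal–Normal model with known σ², precisions add: τ_n = τ₀ + n/σ².
So 1/σ₀² = 1/7.7718 − 3/25.1 = 0.128670 − 0.119522 = 0.009148.
Hence σ₀² = 1/0.009148 ≈ 109.3.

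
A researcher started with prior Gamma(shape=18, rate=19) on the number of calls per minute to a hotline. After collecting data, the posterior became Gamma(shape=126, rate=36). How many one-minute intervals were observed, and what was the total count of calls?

n = 17 one-minute intervals with total 108 calls

Gamma–Poisson conjugacy: posterior shape = α + Σxᵢ, posterior rate = β + n.
Matching: Σxᵢ = 126 − 18 = 108 and n = 36 − 19 = 17.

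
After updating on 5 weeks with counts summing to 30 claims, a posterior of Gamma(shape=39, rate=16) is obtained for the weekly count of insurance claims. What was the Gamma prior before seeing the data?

Gamma(shape=9, rate=11)

A Gamma(α, β) prior (rate parametrization) on a Poisson rate with n observations summing to S gives posterior Gamma(α+S, β+n).
So α = 39 − 30 = 9 and β = 16 − 5 = 11.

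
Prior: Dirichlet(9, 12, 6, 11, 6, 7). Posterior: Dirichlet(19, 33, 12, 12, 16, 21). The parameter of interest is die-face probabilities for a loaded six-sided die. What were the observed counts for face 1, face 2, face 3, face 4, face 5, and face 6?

For a Dirichlet(α) prior with multinomial counts c, the posterior is Dirichlet(α + c) componentwise.
Counts are posterior − prior componentwise: 19−9=10, 33−12=21, 12−6=6, 12−11=1, 16−6=10, 21−7=14.

counts (10, 21, 6, 1, 10, 14)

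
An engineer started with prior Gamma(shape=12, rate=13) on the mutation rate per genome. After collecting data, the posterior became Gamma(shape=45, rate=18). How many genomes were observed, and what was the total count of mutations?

n = 5 genomes with total 33 mutations

A Gamma(α, β) prior (rate parametrization) on a Poisson rate with n observations summing to S gives posterior Gamma(α+S, β+n).
Matching: Σxᵢ = 45 − 12 = 33 and n = 18 − 13 = 5.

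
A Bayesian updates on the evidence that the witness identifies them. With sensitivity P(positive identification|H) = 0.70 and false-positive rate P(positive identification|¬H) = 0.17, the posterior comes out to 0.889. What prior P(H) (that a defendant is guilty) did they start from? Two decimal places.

P(H) = 0.66

In odds form, posterior odds = prior odds × likelihood ratio, so prior odds = posterior odds ÷ LR.
Posterior odds = 0.889/(1−0.889) = 8.0090. LR = 0.70/0.17 = 4.1176.
Prior odds = 8.0090/4.1176 = 1.9451, so P(H) = 1.9451/(1+1.9451) ≈ 0.66.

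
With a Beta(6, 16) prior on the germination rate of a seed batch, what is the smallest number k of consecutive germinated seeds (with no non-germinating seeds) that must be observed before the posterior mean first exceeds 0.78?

After k germinated seeds and 0 non-germinating seeds the posterior is Beta(6+k, 16), with mean (6+k)/(6+16+k).
Set (6+k)/(22+k) > 0.78 and solve: k > (0.78·22 − 6)/(1 − 0.78) = 50.727.
The smallest integer exceeding 50.727 is 51.

k = 51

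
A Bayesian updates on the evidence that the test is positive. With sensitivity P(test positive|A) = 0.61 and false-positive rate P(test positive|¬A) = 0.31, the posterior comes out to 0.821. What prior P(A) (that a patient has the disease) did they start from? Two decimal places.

P(A) = 0.70

Bayes' rule in odds form gives O(A|E) = O(A)·[P(E|A)/P(E|¬A)], hence O(A) = O(A|E)/LR.
Posterior odds = 0.821/(1−0.821) = 4.5866. LR = 0.61/0.31 = 1.9677.
Prior odds = 4.5866/1.9677 = 2.3309, so P(A) = 2.3309/(1+2.3309) ≈ 0.70.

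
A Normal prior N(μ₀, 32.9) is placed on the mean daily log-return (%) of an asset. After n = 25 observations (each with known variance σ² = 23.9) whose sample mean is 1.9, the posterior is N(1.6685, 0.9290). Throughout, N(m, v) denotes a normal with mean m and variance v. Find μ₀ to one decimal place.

μ₀ = -6.3

With known observation variance, the Normal–Normal posterior has precision τ_n = τ₀ + n/σ² and mean μ_n = (τ₀μ₀ + (n/σ²)x̄)/τ_n.
Here τ₀ = 1/32.9 = 0.030395 and τ_data = 25/23.9 = 1.046025, so τ_n = 1.076420.
Rearranging for μ₀: μ₀ = (μ_n·τ_n − τ_data·x̄)/τ₀ = (1.6685·1.076420 − 1.046025·1.9) / 0.030395 = -0.191441/0.030395 ≈ -6.3.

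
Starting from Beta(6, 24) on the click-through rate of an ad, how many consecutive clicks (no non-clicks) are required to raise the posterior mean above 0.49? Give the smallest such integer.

After k clicks and 0 non-clicks the posterior is Beta(6+k, 24), with mean (6+k)/(6+24+k).
Set (6+k)/(30+k) > 0.49 and solve: k > (0.49·30 − 6)/(1 − 0.49) = 17.059.
The smallest integer exceeding 17.059 is 18, and checking k=18: (24)/(48) = 0.5000 > 0.49.

k = 18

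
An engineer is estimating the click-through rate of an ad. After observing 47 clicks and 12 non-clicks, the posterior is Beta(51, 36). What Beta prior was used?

Beta(4, 24)

Under Beta–binomial conjugacy the posterior parameters are (a+s, b+f).
So a = 51 − 47 = 4 and b = 36 − 12 = 24.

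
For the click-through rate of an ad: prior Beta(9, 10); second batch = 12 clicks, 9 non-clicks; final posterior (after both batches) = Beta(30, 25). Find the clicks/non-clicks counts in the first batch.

Because Beta–binomial updating is additive in the counts, the combined data contributed (α_post−α_prior, β_post−β_prior) successes and failures.
Total across both batches: 30−9=21 clicks, 25−10=15 non-clicks.
Subtract the second batch: 21−12=9 clicks and 15−9=6 non-clicks.

9 clicks and 6 non-clicks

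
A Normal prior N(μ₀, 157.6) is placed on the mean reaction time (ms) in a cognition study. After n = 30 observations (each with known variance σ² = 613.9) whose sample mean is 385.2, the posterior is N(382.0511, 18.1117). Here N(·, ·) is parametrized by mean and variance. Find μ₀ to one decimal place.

With known observation variance, the Normal–Normal posterior has precision τ_n = τ₀ + n/σ² and mean μ_n = (τ₀μ₀ + (n/σ²)x̄)/τ_n.
Here τ₀ = 1/157.6 = 0.006345 and τ_data = 30/613.9 = 0.048868, so τ_n = 0.055213.
Rearranging for μ₀: μ₀ = (μ_n·τ_n − τ_data·x̄)/τ₀ = (382.0511·0.055213 − 0.048868·385.2) / 0.006345 = 2.270234/0.006345 ≈ 357.8.

μ₀ = 357.8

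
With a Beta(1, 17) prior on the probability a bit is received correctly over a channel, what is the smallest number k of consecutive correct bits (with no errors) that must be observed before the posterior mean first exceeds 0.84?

k = 89

After k correct bits and 0 errors the posterior is Beta(1+k, 17), with mean (1+k)/(1+17+k).
Set (1+k)/(18+k) > 0.84 and solve: k > (0.84·18 − 1)/(1 − 0.84) = 88.250.
The smallest integer exceeding 88.250 is 89, and checking k=89: (90)/(107) = 0.8411 > 0.84.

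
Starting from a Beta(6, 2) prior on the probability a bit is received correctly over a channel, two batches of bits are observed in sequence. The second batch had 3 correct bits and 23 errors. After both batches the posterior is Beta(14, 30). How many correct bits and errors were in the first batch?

Because Beta–binomial updating is additive in the counts, the combined data contributed (α_post−α_prior, β_post−β_prior) successes and failures.
Total across both batches: 14−6=8 correct bits, 30−2=28 errors.
Subtract the second batch: 8−3=5 correct bits and 28−23=5 errors.

5 correct bits and 5 errors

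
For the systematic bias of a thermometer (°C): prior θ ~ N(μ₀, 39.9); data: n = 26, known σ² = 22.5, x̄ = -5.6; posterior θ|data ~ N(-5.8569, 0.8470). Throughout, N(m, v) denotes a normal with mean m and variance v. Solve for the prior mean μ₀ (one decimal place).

μ₀ = -17.7

With known observation variance, the Normal–Normal posterior has precision τ_n = τ₀ + n/σ² and mean μ_n = (τ₀μ₀ + (n/σ²)x̄)/τ_n.
Here τ₀ = 1/39.9 = 0.025063 and τ_data = 26/22.5 = 1.155556, so τ_n = 1.180619.
Rearranging for μ₀: μ₀ = (μ_n·τ_n − τ_data·x̄)/τ₀ = (-5.8569·1.180619 − 1.155556·-5.6) / 0.025063 = -0.443654/0.025063 ≈ -17.7.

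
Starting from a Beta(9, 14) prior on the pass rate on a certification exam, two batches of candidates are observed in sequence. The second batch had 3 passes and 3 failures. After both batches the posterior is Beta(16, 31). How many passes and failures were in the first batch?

4 passes and 14 failures

Because Beta–binomial updating is additive in the counts, the combined data contributed (α_post−α_prior, β_post−β_prior) successes and failures.
Total across both batches: 16−9=7 passes, 31−14=17 failures.
Subtract the second batch: 7−3=4 passes and 17−3=14 failures.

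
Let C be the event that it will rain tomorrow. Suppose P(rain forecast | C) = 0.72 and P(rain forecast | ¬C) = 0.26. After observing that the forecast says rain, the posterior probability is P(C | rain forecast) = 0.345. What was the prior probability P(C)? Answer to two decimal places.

Bayes' rule in odds form gives O(C|E) = O(C)·[P(E|C)/P(E|¬C)], hence O(C) = O(C|E)/LR.
Posterior odds = 0.345/(1−0.345) = 0.5267. LR = 0.72/0.26 = 2.7692.
Prior odds = 0.5267/2.7692 = 0.1902, so P(C) = 0.1902/(1+0.1902) ≈ 0.16.

P(C) = 0.16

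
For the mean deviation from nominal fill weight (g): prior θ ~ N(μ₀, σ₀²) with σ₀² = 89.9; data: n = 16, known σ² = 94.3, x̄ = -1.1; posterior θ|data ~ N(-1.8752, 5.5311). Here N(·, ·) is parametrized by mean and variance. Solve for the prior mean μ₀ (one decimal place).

μ₀ = -13.7

With known observation variance, the Normal–Normal posterior has precision τ_n = τ₀ + n/σ² and mean μ_n = (τ₀μ₀ + (n/σ²)x̄)/τ_n.
Here τ₀ = 1/89.9 = 0.011123 and τ_data = 16/94.3 = 0.169671, so τ_n = 0.180794.
Rearranging for μ₀: μ₀ = (μ_n·τ_n − τ_data·x̄)/τ₀ = (-1.8752·0.180794 − 0.169671·-1.1) / 0.011123 = -0.152387/0.011123 ≈ -13.7.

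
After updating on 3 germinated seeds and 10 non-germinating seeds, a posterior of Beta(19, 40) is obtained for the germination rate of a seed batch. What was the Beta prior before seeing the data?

A Beta(α, β) prior with s successes and f failures in binomial data gives a Beta(α+s, β+f) posterior.
So α = 19 − 3 = 16 and β = 40 − 10 = 30.

Beta(16, 30)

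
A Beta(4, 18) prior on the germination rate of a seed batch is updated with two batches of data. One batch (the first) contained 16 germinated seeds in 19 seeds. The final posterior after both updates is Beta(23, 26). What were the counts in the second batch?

Sequential conjugate updates are equivalent to a single update on the pooled data, so total successes = posterior α − prior α and total failures = posterior β − prior β.
Total across both batches: 23−4=19 germinated seeds, 26−18=8 non-germinating seeds.
Subtract the first batch: 19−16=3 germinated seeds and 8−3=5 non-germinating seeds.

3 germinated seeds and 5 non-germinating seeds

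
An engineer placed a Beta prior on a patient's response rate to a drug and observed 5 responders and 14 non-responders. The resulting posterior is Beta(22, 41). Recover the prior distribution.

A Beta(α, β) prior with s successes and f failures in binomial data gives a Beta(α+s, β+f) posterior.
Subtract the data counts: 22−5=17, 41−14=27.

Beta(17, 27)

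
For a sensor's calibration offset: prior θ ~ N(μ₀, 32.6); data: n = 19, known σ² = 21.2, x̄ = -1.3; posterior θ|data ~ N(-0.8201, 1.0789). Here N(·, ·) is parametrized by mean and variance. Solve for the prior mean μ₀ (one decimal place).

μ₀ = 13.2

With known observation variance, the Normal–Normal posterior has precision τ_n = τ₀ + n/σ² and mean μ_n = (τ₀μ₀ + (n/σ²)x̄)/τ_n.
Here τ₀ = 1/32.6 = 0.030675 and τ_data = 19/21.2 = 0.896226, so τ_n = 0.926901.
Rearranging for μ₀: μ₀ = (μ_n·τ_n − τ_data·x̄)/τ₀ = (-0.8201·0.926901 − 0.896226·-1.3) / 0.030675 = 0.404942/0.030675 ≈ 13.2.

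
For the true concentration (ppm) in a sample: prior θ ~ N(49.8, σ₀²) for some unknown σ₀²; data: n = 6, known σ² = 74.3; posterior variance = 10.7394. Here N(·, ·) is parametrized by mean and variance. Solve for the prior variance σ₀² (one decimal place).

For the Normal–Normal model with known σ², precisions add: τ_n = τ₀ + n/σ².
So 1/σ₀² = 1/10.7394 − 6/74.3 = 0.093115 − 0.080754 = 0.012361.
Hence σ₀² = 1/0.012361 ≈ 80.9.

σ₀² = 80.9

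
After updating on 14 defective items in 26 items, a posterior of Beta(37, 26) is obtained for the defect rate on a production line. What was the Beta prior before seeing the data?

A Beta(α, β) prior with s successes and f failures in binomial data gives a Beta(α+s, β+f) posterior.
So α = 37 − 14 = 23 and β = 26 − 12 = 14.

Beta(23, 14)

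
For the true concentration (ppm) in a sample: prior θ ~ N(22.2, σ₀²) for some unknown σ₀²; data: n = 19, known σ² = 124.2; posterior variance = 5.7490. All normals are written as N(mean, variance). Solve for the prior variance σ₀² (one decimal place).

σ₀² = 47.7

Posterior precision equals prior precision plus data precision: 1/σ_n² = 1/σ₀² + n/σ².
So 1/σ₀² = 1/5.7490 − 19/124.2 = 0.173943 − 0.152979 = 0.020964.
Hence σ₀² = 1/0.020964 ≈ 47.7.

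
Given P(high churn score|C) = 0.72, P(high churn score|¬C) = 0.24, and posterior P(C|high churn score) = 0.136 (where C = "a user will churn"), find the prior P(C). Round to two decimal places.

P(C) = 0.05

Bayes' rule in odds form gives O(C|E) = O(C)·[P(E|C)/P(E|¬C)], hence O(C) = O(C|E)/LR.
Posterior odds = 0.136/(1−0.136) = 0.1574. LR = 0.72/0.24 = 3.0000.
Prior odds = 0.1574/3.0000 = 0.0525, so P(C) = 0.0525/(1+0.0525) ≈ 0.05.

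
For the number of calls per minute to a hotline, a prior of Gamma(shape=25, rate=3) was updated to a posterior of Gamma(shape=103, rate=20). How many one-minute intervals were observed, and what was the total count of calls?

n = 17 one-minute intervals with total 78 calls

A Gamma(α, β) prior (rate parametrization) on a Poisson rate with n observations summing to S gives posterior Gamma(α+S, β+n).
Matching: Σxᵢ = 103 − 25 = 78 and n = 20 − 3 = 17.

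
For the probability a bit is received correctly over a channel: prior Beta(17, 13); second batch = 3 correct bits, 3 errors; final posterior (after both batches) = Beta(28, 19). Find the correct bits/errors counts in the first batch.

8 correct bits and 3 errors

Sequential conjugate updates are equivalent to a single update on the pooled data, so total successes = posterior α − prior α and total failures = posterior β − prior β.
Total across both batches: 28−17=11 correct bits, 19−13=6 errors.
Subtract the second batch: 11−3=8 correct bits and 6−3=3 errors.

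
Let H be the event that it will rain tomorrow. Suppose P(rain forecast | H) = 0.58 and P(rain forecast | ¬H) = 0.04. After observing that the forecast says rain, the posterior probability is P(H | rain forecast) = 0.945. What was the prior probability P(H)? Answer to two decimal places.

In odds form, posterior odds = prior odds × likelihood ratio, so prior odds = posterior odds ÷ LR.
Posterior odds = 0.945/(1−0.945) = 17.1818. LR = 0.58/0.04 = 14.5000.
Prior odds = 17.1818/14.5000 = 1.1850, so P(H) = 1.1850/(1+1.1850) ≈ 0.54.

P(H) = 0.54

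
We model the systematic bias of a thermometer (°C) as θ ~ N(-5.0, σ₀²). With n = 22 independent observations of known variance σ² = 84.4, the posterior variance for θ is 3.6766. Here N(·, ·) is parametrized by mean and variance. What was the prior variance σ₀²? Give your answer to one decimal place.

Posterior precision equals prior precision plus data precision: 1/σ_n² = 1/σ₀² + n/σ².
So 1/σ₀² = 1/3.6766 − 22/84.4 = 0.271990 − 0.260664 = 0.011326.
Hence σ₀² = 1/0.011326 ≈ 88.3.

σ₀² = 88.3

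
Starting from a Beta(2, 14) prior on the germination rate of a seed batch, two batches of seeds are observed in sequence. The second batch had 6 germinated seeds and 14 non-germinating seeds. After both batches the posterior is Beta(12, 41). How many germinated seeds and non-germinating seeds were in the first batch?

Sequential conjugate updates are equivalent to a single update on the pooled data, so total successes = posterior α − prior α and total failures = posterior β − prior β.
Total across both batches: 12−2=10 germinated seeds, 41−14=27 non-germinating seeds.
Subtract the second batch: 10−6=4 germinated seeds and 27−14=13 non-germinating seeds.

4 germinated seeds and 13 non-germinating seeds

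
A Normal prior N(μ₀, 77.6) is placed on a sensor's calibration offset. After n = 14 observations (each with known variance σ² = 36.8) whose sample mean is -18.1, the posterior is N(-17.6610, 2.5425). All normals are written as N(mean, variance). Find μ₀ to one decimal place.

μ₀ = -4.7

With known observation variance, the Normal–Normal posterior has precision τ_n = τ₀ + n/σ² and mean μ_n = (τ₀μ₀ + (n/σ²)x̄)/τ_n.
Here τ₀ = 1/77.6 = 0.012887 and τ_data = 14/36.8 = 0.380435, so τ_n = 0.393322.
Rearranging for μ₀: μ₀ = (μ_n·τ_n − τ_data·x̄)/τ₀ = (-17.6610·0.393322 − 0.380435·-18.1) / 0.012887 = -0.060586/0.012887 ≈ -4.7.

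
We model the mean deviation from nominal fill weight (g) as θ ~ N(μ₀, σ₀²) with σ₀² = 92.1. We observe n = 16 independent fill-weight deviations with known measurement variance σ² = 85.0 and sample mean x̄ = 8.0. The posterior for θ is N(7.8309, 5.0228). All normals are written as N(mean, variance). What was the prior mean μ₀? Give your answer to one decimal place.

μ₀ = 4.9

The posterior mean is a precision-weighted average: μ_n = (τ₀μ₀ + τ_data·x̄)/(τ₀+τ_data), with τ₀=1/σ₀² and τ_data=n/σ².
Here τ₀ = 1/92.1 = 0.010858 and τ_data = 16/85.0 = 0.188235, so τ_n = 0.199093.
Rearranging for μ₀: μ₀ = (μ_n·τ_n − τ_data·x̄)/τ₀ = (7.8309·0.199093 − 0.188235·8.0) / 0.010858 = 0.053197/0.010858 ≈ 4.9.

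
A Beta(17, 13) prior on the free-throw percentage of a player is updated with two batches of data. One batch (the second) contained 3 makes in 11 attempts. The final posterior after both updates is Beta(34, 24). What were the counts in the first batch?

Sequential conjugate updates are equivalent to a single update on the pooled data, so total successes = posterior α − prior α and total failures = posterior β − prior β.
Total across both batches: 34−17=17 makes, 24−13=11 misses.
Subtract the second batch: 17−3=14 makes and 11−8=3 misses.

14 makes and 3 misses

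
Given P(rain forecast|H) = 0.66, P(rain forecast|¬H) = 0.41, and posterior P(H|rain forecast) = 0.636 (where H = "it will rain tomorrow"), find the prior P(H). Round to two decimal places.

In odds form, posterior odds = prior odds × likelihood ratio, so prior odds = posterior odds ÷ LR.
Posterior odds = 0.636/(1−0.636) = 1.7473. LR = 0.66/0.41 = 1.6098.
Prior odds = 1.7473/1.6098 = 1.0854, so P(H) = 1.0854/(1+1.0854) ≈ 0.52.

P(H) = 0.52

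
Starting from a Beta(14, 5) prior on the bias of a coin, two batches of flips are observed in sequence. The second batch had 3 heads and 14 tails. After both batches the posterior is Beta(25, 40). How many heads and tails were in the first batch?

Sequential conjugate updates are equivalent to a single update on the pooled data, so total successes = posterior α − prior α and total failures = posterior β − prior β.
Total across both batches: 25−14=11 heads, 40−5=35 tails.
Subtract the second batch: 11−3=8 heads and 35−14=21 tails.

8 heads and 21 tails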